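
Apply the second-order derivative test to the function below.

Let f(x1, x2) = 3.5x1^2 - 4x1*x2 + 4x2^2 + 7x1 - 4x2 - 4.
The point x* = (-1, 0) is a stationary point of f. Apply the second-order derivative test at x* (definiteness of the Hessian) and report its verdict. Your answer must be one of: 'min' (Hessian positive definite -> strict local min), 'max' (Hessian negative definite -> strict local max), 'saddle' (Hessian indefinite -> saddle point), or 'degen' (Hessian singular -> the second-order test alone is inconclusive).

Compute the Hessian H = grad^2 f:
  H = [[7, -4], [-4, 8]]
Verify stationarity: grad f(x*) = H x* + g = (0, 0).
Eigenvalues of H: 3.4689, 11.5311.
Both eigenvalues > 0, so H is positive definite -> x* is a strict local min.

min


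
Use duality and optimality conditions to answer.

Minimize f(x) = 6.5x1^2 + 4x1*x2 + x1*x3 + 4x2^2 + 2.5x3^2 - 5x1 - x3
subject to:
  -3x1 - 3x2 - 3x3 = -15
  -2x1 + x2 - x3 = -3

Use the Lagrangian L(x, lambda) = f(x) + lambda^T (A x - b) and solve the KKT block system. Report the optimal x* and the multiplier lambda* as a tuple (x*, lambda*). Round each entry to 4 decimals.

Form the Lagrangian:
  L(x, lambda) = (1/2) x^T Q x + c^T x + lambda^T (A x - b)
Stationarity (grad_x L = 0): Q x + c + A^T lambda = 0.
Primal feasibility: A x = b.

This gives the KKT block system:
  [ Q   A^T ] [ x     ]   [-c ]
  [ A    0  ] [ lambda ] = [ b ]

Solving the linear system:
  x*      = (0.789, 1.3945, 2.8165)
  lambda* = (4.6972, -0.2202)
  f(x*)   = 31.5183

x* = (0.789, 1.3945, 2.8165), lambda* = (4.6972, -0.2202)


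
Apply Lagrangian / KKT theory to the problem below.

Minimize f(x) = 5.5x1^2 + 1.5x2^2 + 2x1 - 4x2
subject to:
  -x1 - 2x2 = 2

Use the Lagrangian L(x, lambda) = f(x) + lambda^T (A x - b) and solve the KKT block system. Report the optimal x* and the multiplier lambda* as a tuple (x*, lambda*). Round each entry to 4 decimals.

Form the Lagrangian:
  L(x, lambda) = (1/2) x^T Q x + c^T x + lambda^T (A x - b)
Stationarity (grad_x L = 0): Q x + c + A^T lambda = 0.
Primal feasibility: A x = b.

This gives the KKT block system:
  [ Q   A^T ] [ x     ]   [-c ]
  [ A    0  ] [ lambda ] = [ b ]

Solving the linear system:
  x*      = (-0.4681, -0.766)
  lambda* = (-3.1489)
  f(x*)   = 4.2128

x* = (-0.4681, -0.766), lambda* = (-3.1489)


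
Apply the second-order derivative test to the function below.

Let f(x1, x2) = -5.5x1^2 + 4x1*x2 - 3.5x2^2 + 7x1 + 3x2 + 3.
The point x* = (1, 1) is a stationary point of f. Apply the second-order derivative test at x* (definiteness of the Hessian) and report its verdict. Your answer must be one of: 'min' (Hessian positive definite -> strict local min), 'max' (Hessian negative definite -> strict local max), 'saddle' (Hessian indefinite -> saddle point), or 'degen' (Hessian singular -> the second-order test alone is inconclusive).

Compute the Hessian H = grad^2 f:
  H = [[-11, 4], [4, -7]]
Verify stationarity: grad f(x*) = H x* + g = (0, 0).
Eigenvalues of H: -13.4721, -4.5279.
Both eigenvalues < 0, so H is negative definite -> x* is a strict local max.

max


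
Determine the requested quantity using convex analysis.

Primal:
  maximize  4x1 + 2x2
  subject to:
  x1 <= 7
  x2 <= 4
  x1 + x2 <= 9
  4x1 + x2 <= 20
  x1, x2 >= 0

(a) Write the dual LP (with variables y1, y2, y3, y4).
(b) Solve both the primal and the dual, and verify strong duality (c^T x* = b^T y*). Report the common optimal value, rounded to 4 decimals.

The standard primal-dual pair for 'max c^T x s.t. A x <= b, x >= 0' is:
  Dual:  min b^T y  s.t.  A^T y >= c,  y >= 0.

So the dual LP is:
  minimize  7y1 + 4y2 + 9y3 + 20y4
  subject to:
    y1 + y3 + 4y4 >= 4
    y2 + y3 + y4 >= 2
    y1, y2, y3, y4 >= 0

Solving the primal: x* = (4, 4).
  primal value c^T x* = 24.
Solving the dual: y* = (0, 1, 0, 1).
  dual value b^T y* = 24.
Strong duality: c^T x* = b^T y*. Confirmed.

24


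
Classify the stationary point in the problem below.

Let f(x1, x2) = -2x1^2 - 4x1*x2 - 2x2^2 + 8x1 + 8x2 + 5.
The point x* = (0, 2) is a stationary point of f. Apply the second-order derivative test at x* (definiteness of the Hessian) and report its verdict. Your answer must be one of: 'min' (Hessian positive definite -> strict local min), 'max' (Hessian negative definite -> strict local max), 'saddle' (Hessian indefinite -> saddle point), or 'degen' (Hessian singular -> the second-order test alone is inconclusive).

Compute the Hessian H = grad^2 f:
  H = [[-4, -4], [-4, -4]]
Verify stationarity: grad f(x*) = H x* + g = (0, 0).
Eigenvalues of H: -8, 0.
H has a zero eigenvalue (singular; negative semidefinite but not definite), so H is neither positive definite, negative definite, nor indefinite. The second-order test alone is inconclusive -> degen.
(Indeed, f is constant along the null direction of H through x*, so x* is not a strict local extremum.)

degen


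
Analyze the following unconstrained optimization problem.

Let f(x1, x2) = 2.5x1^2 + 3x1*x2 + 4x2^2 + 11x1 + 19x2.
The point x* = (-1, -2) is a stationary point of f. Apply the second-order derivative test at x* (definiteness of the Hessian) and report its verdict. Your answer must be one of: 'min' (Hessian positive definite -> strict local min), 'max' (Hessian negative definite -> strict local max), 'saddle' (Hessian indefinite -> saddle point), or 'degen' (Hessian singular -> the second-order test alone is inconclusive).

Compute the Hessian H = grad^2 f:
  H = [[5, 3], [3, 8]]
Verify stationarity: grad f(x*) = H x* + g = (0, 0).
Eigenvalues of H: 3.1459, 9.8541.
Both eigenvalues > 0, so H is positive definite -> x* is a strict local min.

min


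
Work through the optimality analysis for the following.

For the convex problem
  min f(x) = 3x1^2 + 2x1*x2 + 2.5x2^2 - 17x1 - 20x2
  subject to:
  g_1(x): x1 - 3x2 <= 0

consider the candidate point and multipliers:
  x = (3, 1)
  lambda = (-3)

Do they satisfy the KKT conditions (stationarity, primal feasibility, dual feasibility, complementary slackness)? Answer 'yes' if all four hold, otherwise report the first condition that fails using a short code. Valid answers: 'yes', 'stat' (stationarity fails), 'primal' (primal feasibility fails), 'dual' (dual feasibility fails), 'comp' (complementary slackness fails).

Gradient of f: grad f(x) = Q x + c = (3, -9)
Constraint values g_i(x) = a_i^T x - b_i:
  g_1((3, 1)) = 0
Stationarity residual: grad f(x) + sum_i lambda_i a_i = (0, 0)
  -> stationarity OK
Primal feasibility (all g_i <= 0): OK
Dual feasibility (all lambda_i >= 0): FAILS
Complementary slackness (lambda_i * g_i(x) = 0 for all i): OK

Verdict: the first failing condition is dual_feasibility -> dual.

dual


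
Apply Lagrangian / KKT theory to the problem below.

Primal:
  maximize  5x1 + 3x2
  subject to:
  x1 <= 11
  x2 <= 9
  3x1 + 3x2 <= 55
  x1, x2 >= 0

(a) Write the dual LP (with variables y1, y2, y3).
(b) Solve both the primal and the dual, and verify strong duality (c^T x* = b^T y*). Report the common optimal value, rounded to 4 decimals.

The standard primal-dual pair for 'max c^T x s.t. A x <= b, x >= 0' is:
  Dual:  min b^T y  s.t.  A^T y >= c,  y >= 0.

So the dual LP is:
  minimize  11y1 + 9y2 + 55y3
  subject to:
    y1 + 3y3 >= 5
    y2 + 3y3 >= 3
    y1, y2, y3 >= 0

Solving the primal: x* = (11, 7.3333).
  primal value c^T x* = 77.
Solving the dual: y* = (2, 0, 1).
  dual value b^T y* = 77.
Strong duality: c^T x* = b^T y*. Confirmed.

77


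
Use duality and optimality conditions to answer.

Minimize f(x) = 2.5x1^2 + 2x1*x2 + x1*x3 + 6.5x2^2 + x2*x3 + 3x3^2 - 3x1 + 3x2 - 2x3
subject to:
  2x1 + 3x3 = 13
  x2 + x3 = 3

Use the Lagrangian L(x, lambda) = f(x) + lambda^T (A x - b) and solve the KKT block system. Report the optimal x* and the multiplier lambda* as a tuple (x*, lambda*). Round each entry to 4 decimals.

Form the Lagrangian:
  L(x, lambda) = (1/2) x^T Q x + c^T x + lambda^T (A x - b)
Stationarity (grad_x L = 0): Q x + c + A^T lambda = 0.
Primal feasibility: A x = b.

This gives the KKT block system:
  [ Q   A^T ] [ x     ]   [-c ]
  [ A    0  ] [ lambda ] = [ b ]

Solving the linear system:
  x*      = (1.664, -0.224, 3.224)
  lambda* = (-4.048, -6.64)
  f(x*)   = 30.216

x* = (1.664, -0.224, 3.224), lambda* = (-4.048, -6.64)


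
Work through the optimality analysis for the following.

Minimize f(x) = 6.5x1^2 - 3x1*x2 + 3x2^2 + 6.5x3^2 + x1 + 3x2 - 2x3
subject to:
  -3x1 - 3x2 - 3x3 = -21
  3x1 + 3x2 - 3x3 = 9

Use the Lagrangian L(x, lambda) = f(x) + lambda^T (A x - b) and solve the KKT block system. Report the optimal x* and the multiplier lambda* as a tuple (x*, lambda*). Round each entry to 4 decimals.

Form the Lagrangian:
  L(x, lambda) = (1/2) x^T Q x + c^T x + lambda^T (A x - b)
Stationarity (grad_x L = 0): Q x + c + A^T lambda = 0.
Primal feasibility: A x = b.

This gives the KKT block system:
  [ Q   A^T ] [ x     ]   [-c ]
  [ A    0  ] [ lambda ] = [ b ]

Solving the linear system:
  x*      = (1.88, 3.12, 2)
  lambda* = (6.68, 1.32)
  f(x*)   = 67.82

x* = (1.88, 3.12, 2), lambda* = (6.68, 1.32)


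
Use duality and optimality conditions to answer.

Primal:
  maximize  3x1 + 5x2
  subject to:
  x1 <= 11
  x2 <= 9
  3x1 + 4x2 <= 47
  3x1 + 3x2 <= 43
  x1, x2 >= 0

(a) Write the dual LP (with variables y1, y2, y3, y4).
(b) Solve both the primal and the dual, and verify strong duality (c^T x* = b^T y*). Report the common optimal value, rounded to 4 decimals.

The standard primal-dual pair for 'max c^T x s.t. A x <= b, x >= 0' is:
  Dual:  min b^T y  s.t.  A^T y >= c,  y >= 0.

So the dual LP is:
  minimize  11y1 + 9y2 + 47y3 + 43y4
  subject to:
    y1 + 3y3 + 3y4 >= 3
    y2 + 4y3 + 3y4 >= 5
    y1, y2, y3, y4 >= 0

Solving the primal: x* = (3.6667, 9).
  primal value c^T x* = 56.
Solving the dual: y* = (0, 1, 1, 0).
  dual value b^T y* = 56.
Strong duality: c^T x* = b^T y*. Confirmed.

56


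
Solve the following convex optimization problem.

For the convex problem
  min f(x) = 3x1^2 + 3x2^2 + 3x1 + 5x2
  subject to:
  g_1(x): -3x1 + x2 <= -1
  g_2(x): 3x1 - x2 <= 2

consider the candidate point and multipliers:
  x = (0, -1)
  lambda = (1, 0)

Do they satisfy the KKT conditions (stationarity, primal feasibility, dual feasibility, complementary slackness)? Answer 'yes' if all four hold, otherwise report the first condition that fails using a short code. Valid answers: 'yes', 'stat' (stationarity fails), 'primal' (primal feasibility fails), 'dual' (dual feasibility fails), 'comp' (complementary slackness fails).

Gradient of f: grad f(x) = Q x + c = (3, -1)
Constraint values g_i(x) = a_i^T x - b_i:
  g_1((0, -1)) = 0
  g_2((0, -1)) = -1
Stationarity residual: grad f(x) + sum_i lambda_i a_i = (0, 0)
  -> stationarity OK
Primal feasibility (all g_i <= 0): OK
Dual feasibility (all lambda_i >= 0): OK
Complementary slackness (lambda_i * g_i(x) = 0 for all i): OK

Verdict: yes, KKT holds.

yes


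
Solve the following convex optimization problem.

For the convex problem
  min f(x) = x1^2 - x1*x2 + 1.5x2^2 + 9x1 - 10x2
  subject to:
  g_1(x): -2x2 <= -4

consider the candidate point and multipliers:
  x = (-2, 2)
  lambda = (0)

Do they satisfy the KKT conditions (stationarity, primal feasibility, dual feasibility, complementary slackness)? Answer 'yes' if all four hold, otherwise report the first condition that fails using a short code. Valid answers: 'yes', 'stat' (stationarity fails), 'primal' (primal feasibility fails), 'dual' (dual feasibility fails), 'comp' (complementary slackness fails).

Gradient of f: grad f(x) = Q x + c = (3, -2)
Constraint values g_i(x) = a_i^T x - b_i:
  g_1((-2, 2)) = 0
Stationarity residual: grad f(x) + sum_i lambda_i a_i = (3, -2)
  -> stationarity FAILS
Primal feasibility (all g_i <= 0): OK
Dual feasibility (all lambda_i >= 0): OK
Complementary slackness (lambda_i * g_i(x) = 0 for all i): OK

Verdict: the first failing condition is stationarity -> stat.

stat


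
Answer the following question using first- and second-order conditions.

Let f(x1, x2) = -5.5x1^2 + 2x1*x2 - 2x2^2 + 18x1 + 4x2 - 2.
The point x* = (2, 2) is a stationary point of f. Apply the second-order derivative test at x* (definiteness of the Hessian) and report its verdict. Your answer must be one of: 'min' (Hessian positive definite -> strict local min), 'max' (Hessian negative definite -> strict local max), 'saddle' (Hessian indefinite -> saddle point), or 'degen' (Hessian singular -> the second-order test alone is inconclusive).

Compute the Hessian H = grad^2 f:
  H = [[-11, 2], [2, -4]]
Verify stationarity: grad f(x*) = H x* + g = (0, 0).
Eigenvalues of H: -11.5311, -3.4689.
Both eigenvalues < 0, so H is negative definite -> x* is a strict local max.

max


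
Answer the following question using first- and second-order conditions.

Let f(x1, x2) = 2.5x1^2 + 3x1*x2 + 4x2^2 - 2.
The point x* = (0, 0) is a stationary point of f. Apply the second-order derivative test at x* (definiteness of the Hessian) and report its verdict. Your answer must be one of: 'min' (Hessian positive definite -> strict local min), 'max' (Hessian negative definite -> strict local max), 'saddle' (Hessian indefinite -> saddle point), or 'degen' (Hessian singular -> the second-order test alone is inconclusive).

Compute the Hessian H = grad^2 f:
  H = [[5, 3], [3, 8]]
Verify stationarity: grad f(x*) = H x* + g = (0, 0).
Eigenvalues of H: 3.1459, 9.8541.
Both eigenvalues > 0, so H is positive definite -> x* is a strict local min.

min


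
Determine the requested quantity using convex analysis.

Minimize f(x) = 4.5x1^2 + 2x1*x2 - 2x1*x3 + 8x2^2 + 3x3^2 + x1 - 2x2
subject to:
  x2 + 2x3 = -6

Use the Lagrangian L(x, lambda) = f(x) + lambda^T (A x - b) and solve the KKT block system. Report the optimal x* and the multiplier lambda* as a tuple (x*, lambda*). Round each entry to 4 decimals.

Form the Lagrangian:
  L(x, lambda) = (1/2) x^T Q x + c^T x + lambda^T (A x - b)
Stationarity (grad_x L = 0): Q x + c + A^T lambda = 0.
Primal feasibility: A x = b.

This gives the KKT block system:
  [ Q   A^T ] [ x     ]   [-c ]
  [ A    0  ] [ lambda ] = [ b ]

Solving the linear system:
  x*      = (-0.6835, -0.2828, -2.8586)
  lambda* = (7.8923)
  f(x*)   = 23.6178

x* = (-0.6835, -0.2828, -2.8586), lambda* = (7.8923)


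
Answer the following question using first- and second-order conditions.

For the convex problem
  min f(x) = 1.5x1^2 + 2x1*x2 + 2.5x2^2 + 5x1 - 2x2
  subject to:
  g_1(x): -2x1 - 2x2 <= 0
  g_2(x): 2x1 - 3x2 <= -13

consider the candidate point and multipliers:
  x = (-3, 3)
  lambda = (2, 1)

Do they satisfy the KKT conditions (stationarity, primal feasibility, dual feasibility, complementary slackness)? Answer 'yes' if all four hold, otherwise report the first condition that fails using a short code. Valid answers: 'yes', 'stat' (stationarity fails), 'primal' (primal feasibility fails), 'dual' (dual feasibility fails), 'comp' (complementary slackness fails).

Gradient of f: grad f(x) = Q x + c = (2, 7)
Constraint values g_i(x) = a_i^T x - b_i:
  g_1((-3, 3)) = 0
  g_2((-3, 3)) = -2
Stationarity residual: grad f(x) + sum_i lambda_i a_i = (0, 0)
  -> stationarity OK
Primal feasibility (all g_i <= 0): OK
Dual feasibility (all lambda_i >= 0): OK
Complementary slackness (lambda_i * g_i(x) = 0 for all i): FAILS

Verdict: the first failing condition is complementary_slackness -> comp.

comp


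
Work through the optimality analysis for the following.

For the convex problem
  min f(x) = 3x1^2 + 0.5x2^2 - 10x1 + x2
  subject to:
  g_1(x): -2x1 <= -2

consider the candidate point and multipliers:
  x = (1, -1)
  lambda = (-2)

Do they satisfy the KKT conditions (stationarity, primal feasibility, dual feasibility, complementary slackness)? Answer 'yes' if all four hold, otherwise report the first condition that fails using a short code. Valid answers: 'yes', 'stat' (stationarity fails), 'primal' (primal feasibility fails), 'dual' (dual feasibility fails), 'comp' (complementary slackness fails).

Gradient of f: grad f(x) = Q x + c = (-4, 0)
Constraint values g_i(x) = a_i^T x - b_i:
  g_1((1, -1)) = 0
Stationarity residual: grad f(x) + sum_i lambda_i a_i = (0, 0)
  -> stationarity OK
Primal feasibility (all g_i <= 0): OK
Dual feasibility (all lambda_i >= 0): FAILS
Complementary slackness (lambda_i * g_i(x) = 0 for all i): OK

Verdict: the first failing condition is dual_feasibility -> dual.

dual


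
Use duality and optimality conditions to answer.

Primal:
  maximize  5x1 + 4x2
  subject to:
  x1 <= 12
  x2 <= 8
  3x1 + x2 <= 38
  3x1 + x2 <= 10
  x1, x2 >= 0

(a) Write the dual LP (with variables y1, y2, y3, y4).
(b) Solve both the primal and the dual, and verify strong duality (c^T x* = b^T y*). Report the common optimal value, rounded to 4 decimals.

The standard primal-dual pair for 'max c^T x s.t. A x <= b, x >= 0' is:
  Dual:  min b^T y  s.t.  A^T y >= c,  y >= 0.

So the dual LP is:
  minimize  12y1 + 8y2 + 38y3 + 10y4
  subject to:
    y1 + 3y3 + 3y4 >= 5
    y2 + y3 + y4 >= 4
    y1, y2, y3, y4 >= 0

Solving the primal: x* = (0.6667, 8).
  primal value c^T x* = 35.3333.
Solving the dual: y* = (0, 2.3333, 0, 1.6667).
  dual value b^T y* = 35.3333.
Strong duality: c^T x* = b^T y*. Confirmed.

35.3333


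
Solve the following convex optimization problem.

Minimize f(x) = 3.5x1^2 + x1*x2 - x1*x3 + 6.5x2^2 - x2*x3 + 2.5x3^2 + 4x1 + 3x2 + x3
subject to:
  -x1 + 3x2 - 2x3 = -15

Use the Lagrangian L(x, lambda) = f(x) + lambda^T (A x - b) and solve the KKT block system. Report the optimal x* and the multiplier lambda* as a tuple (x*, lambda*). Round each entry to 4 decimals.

Form the Lagrangian:
  L(x, lambda) = (1/2) x^T Q x + c^T x + lambda^T (A x - b)
Stationarity (grad_x L = 0): Q x + c + A^T lambda = 0.
Primal feasibility: A x = b.

This gives the KKT block system:
  [ Q   A^T ] [ x     ]   [-c ]
  [ A    0  ] [ lambda ] = [ b ]

Solving the linear system:
  x*      = (1.5548, -2.2315, 3.3753)
  lambda* = (9.2767)
  f(x*)   = 71.0253

x* = (1.5548, -2.2315, 3.3753), lambda* = (9.2767)


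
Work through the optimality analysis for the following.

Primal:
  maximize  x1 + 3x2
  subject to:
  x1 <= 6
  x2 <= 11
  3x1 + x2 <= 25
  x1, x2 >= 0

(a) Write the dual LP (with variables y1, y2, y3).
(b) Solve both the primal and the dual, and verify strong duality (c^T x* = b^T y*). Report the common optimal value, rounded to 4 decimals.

The standard primal-dual pair for 'max c^T x s.t. A x <= b, x >= 0' is:
  Dual:  min b^T y  s.t.  A^T y >= c,  y >= 0.

So the dual LP is:
  minimize  6y1 + 11y2 + 25y3
  subject to:
    y1 + 3y3 >= 1
    y2 + y3 >= 3
    y1, y2, y3 >= 0

Solving the primal: x* = (4.6667, 11).
  primal value c^T x* = 37.6667.
Solving the dual: y* = (0, 2.6667, 0.3333).
  dual value b^T y* = 37.6667.
Strong duality: c^T x* = b^T y*. Confirmed.

37.6667


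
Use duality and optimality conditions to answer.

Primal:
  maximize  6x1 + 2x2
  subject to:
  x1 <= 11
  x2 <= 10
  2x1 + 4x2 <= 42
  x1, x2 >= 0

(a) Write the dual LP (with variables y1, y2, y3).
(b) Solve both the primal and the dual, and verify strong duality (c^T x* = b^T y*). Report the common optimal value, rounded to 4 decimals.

The standard primal-dual pair for 'max c^T x s.t. A x <= b, x >= 0' is:
  Dual:  min b^T y  s.t.  A^T y >= c,  y >= 0.

So the dual LP is:
  minimize  11y1 + 10y2 + 42y3
  subject to:
    y1 + 2y3 >= 6
    y2 + 4y3 >= 2
    y1, y2, y3 >= 0

Solving the primal: x* = (11, 5).
  primal value c^T x* = 76.
Solving the dual: y* = (5, 0, 0.5).
  dual value b^T y* = 76.
Strong duality: c^T x* = b^T y*. Confirmed.

76


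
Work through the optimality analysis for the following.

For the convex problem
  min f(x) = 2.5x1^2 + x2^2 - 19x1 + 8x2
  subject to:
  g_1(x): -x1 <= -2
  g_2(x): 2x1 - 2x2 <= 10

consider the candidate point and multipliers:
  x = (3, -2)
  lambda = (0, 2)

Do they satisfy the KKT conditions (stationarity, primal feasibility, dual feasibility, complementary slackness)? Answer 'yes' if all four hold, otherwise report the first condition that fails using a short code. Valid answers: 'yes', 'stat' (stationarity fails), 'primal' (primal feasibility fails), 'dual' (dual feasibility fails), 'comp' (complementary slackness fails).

Gradient of f: grad f(x) = Q x + c = (-4, 4)
Constraint values g_i(x) = a_i^T x - b_i:
  g_1((3, -2)) = -1
  g_2((3, -2)) = 0
Stationarity residual: grad f(x) + sum_i lambda_i a_i = (0, 0)
  -> stationarity OK
Primal feasibility (all g_i <= 0): OK
Dual feasibility (all lambda_i >= 0): OK
Complementary slackness (lambda_i * g_i(x) = 0 for all i): OK

Verdict: yes, KKT holds.

yes


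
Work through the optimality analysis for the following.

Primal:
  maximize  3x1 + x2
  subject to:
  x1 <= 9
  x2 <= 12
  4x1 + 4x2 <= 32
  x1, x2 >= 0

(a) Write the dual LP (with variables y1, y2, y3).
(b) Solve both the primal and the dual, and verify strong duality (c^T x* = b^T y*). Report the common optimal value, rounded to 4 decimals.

The standard primal-dual pair for 'max c^T x s.t. A x <= b, x >= 0' is:
  Dual:  min b^T y  s.t.  A^T y >= c,  y >= 0.

So the dual LP is:
  minimize  9y1 + 12y2 + 32y3
  subject to:
    y1 + 4y3 >= 3
    y2 + 4y3 >= 1
    y1, y2, y3 >= 0

Solving the primal: x* = (8, 0).
  primal value c^T x* = 24.
Solving the dual: y* = (0, 0, 0.75).
  dual value b^T y* = 24.
Strong duality: c^T x* = b^T y*. Confirmed.

24


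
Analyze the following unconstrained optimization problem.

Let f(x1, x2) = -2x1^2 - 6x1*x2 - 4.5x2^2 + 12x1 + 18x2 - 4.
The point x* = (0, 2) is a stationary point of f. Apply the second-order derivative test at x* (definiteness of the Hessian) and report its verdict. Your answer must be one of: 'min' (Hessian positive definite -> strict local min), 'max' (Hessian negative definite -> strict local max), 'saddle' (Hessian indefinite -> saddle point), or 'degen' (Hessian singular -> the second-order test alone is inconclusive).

Compute the Hessian H = grad^2 f:
  H = [[-4, -6], [-6, -9]]
Verify stationarity: grad f(x*) = H x* + g = (0, 0).
Eigenvalues of H: -13, 0.
H has a zero eigenvalue (singular; negative semidefinite but not definite), so H is neither positive definite, negative definite, nor indefinite. The second-order test alone is inconclusive -> degen.
(Indeed, f is constant along the null direction of H through x*, so x* is not a strict local extremum.)

degen


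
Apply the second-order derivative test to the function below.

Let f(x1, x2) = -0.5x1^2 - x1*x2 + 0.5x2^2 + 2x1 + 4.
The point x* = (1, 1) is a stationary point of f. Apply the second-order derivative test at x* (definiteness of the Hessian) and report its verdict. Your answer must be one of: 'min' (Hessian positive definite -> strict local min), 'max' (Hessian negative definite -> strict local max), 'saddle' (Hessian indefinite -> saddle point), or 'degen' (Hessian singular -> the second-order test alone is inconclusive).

Compute the Hessian H = grad^2 f:
  H = [[-1, -1], [-1, 1]]
Verify stationarity: grad f(x*) = H x* + g = (0, 0).
Eigenvalues of H: -1.4142, 1.4142.
Eigenvalues have mixed signs, so H is indefinite -> x* is a saddle point.

saddle


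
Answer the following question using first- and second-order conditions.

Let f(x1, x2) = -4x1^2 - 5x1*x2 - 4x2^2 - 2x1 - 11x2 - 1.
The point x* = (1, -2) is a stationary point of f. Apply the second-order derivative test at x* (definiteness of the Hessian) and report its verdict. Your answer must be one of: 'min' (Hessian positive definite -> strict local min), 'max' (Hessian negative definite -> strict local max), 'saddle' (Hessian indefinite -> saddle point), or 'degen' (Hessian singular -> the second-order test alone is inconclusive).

Compute the Hessian H = grad^2 f:
  H = [[-8, -5], [-5, -8]]
Verify stationarity: grad f(x*) = H x* + g = (0, 0).
Eigenvalues of H: -13, -3.
Both eigenvalues < 0, so H is negative definite -> x* is a strict local max.

max


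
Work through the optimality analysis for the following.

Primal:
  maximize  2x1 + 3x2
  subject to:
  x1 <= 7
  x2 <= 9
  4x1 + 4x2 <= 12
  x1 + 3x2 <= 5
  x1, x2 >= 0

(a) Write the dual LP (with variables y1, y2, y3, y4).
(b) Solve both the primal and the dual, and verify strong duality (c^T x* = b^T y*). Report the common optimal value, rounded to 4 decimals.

The standard primal-dual pair for 'max c^T x s.t. A x <= b, x >= 0' is:
  Dual:  min b^T y  s.t.  A^T y >= c,  y >= 0.

So the dual LP is:
  minimize  7y1 + 9y2 + 12y3 + 5y4
  subject to:
    y1 + 4y3 + y4 >= 2
    y2 + 4y3 + 3y4 >= 3
    y1, y2, y3, y4 >= 0

Solving the primal: x* = (2, 1).
  primal value c^T x* = 7.
Solving the dual: y* = (0, 0, 0.375, 0.5).
  dual value b^T y* = 7.
Strong duality: c^T x* = b^T y*. Confirmed.

7


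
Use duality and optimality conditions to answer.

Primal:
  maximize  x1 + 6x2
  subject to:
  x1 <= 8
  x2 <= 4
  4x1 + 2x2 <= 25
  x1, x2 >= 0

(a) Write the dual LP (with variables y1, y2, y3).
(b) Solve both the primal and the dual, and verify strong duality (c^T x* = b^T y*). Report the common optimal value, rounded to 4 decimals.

The standard primal-dual pair for 'max c^T x s.t. A x <= b, x >= 0' is:
  Dual:  min b^T y  s.t.  A^T y >= c,  y >= 0.

So the dual LP is:
  minimize  8y1 + 4y2 + 25y3
  subject to:
    y1 + 4y3 >= 1
    y2 + 2y3 >= 6
    y1, y2, y3 >= 0

Solving the primal: x* = (4.25, 4).
  primal value c^T x* = 28.25.
Solving the dual: y* = (0, 5.5, 0.25).
  dual value b^T y* = 28.25.
Strong duality: c^T x* = b^T y*. Confirmed.

28.25


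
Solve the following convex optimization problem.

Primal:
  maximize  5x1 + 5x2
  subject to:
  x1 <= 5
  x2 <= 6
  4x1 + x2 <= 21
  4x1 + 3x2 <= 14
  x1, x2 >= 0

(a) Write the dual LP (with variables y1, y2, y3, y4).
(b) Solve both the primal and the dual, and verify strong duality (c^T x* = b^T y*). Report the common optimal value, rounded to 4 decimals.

The standard primal-dual pair for 'max c^T x s.t. A x <= b, x >= 0' is:
  Dual:  min b^T y  s.t.  A^T y >= c,  y >= 0.

So the dual LP is:
  minimize  5y1 + 6y2 + 21y3 + 14y4
  subject to:
    y1 + 4y3 + 4y4 >= 5
    y2 + y3 + 3y4 >= 5
    y1, y2, y3, y4 >= 0

Solving the primal: x* = (0, 4.6667).
  primal value c^T x* = 23.3333.
Solving the dual: y* = (0, 0, 0, 1.6667).
  dual value b^T y* = 23.3333.
Strong duality: c^T x* = b^T y*. Confirmed.

23.3333


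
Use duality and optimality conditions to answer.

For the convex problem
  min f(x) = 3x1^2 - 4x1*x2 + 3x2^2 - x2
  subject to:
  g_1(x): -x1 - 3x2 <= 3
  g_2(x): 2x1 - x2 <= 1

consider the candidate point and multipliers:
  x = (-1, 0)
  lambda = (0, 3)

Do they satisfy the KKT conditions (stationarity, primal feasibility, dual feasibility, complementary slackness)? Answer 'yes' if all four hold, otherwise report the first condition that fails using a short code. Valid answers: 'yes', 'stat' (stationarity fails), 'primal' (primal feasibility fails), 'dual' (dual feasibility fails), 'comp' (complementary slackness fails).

Gradient of f: grad f(x) = Q x + c = (-6, 3)
Constraint values g_i(x) = a_i^T x - b_i:
  g_1((-1, 0)) = -2
  g_2((-1, 0)) = -3
Stationarity residual: grad f(x) + sum_i lambda_i a_i = (0, 0)
  -> stationarity OK
Primal feasibility (all g_i <= 0): OK
Dual feasibility (all lambda_i >= 0): OK
Complementary slackness (lambda_i * g_i(x) = 0 for all i): FAILS

Verdict: the first failing condition is complementary_slackness -> comp.

comp


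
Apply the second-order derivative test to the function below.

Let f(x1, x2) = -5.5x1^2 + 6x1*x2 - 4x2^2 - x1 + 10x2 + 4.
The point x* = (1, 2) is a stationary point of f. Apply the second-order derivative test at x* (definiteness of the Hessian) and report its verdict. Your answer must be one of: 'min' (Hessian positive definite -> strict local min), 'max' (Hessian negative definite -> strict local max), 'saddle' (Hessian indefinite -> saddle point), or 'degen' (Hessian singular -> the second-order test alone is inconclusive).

Compute the Hessian H = grad^2 f:
  H = [[-11, 6], [6, -8]]
Verify stationarity: grad f(x*) = H x* + g = (0, 0).
Eigenvalues of H: -15.6847, -3.3153.
Both eigenvalues < 0, so H is negative definite -> x* is a strict local max.

max


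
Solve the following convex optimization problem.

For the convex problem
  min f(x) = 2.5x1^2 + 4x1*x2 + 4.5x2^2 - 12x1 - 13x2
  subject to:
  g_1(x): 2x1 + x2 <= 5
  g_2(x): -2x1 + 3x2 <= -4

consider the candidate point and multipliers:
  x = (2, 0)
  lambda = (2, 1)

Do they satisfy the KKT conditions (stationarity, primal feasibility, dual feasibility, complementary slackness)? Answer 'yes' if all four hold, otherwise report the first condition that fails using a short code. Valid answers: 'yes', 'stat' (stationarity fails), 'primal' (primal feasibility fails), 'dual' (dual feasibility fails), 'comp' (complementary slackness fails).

Gradient of f: grad f(x) = Q x + c = (-2, -5)
Constraint values g_i(x) = a_i^T x - b_i:
  g_1((2, 0)) = -1
  g_2((2, 0)) = 0
Stationarity residual: grad f(x) + sum_i lambda_i a_i = (0, 0)
  -> stationarity OK
Primal feasibility (all g_i <= 0): OK
Dual feasibility (all lambda_i >= 0): OK
Complementary slackness (lambda_i * g_i(x) = 0 for all i): FAILS

Verdict: the first failing condition is complementary_slackness -> comp.

comp


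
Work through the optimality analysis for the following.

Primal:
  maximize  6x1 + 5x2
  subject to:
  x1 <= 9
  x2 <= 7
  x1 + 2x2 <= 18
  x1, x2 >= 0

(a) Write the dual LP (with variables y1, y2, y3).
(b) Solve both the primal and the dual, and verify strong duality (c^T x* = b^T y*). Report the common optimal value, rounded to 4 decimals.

The standard primal-dual pair for 'max c^T x s.t. A x <= b, x >= 0' is:
  Dual:  min b^T y  s.t.  A^T y >= c,  y >= 0.

So the dual LP is:
  minimize  9y1 + 7y2 + 18y3
  subject to:
    y1 + y3 >= 6
    y2 + 2y3 >= 5
    y1, y2, y3 >= 0

Solving the primal: x* = (9, 4.5).
  primal value c^T x* = 76.5.
Solving the dual: y* = (3.5, 0, 2.5).
  dual value b^T y* = 76.5.
Strong duality: c^T x* = b^T y*. Confirmed.

76.5


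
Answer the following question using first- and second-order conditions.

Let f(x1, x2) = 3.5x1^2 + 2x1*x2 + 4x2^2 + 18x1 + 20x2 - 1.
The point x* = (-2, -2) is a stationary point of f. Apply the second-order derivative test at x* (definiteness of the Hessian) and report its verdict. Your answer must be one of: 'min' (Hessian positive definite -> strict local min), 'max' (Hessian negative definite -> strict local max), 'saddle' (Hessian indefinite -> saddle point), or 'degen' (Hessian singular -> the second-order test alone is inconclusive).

Compute the Hessian H = grad^2 f:
  H = [[7, 2], [2, 8]]
Verify stationarity: grad f(x*) = H x* + g = (0, 0).
Eigenvalues of H: 5.4384, 9.5616.
Both eigenvalues > 0, so H is positive definite -> x* is a strict local min.

min


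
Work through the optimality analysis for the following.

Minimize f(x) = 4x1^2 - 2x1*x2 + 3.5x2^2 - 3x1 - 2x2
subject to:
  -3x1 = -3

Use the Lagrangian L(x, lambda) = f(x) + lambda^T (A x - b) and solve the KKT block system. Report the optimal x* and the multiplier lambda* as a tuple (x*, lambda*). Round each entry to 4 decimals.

Form the Lagrangian:
  L(x, lambda) = (1/2) x^T Q x + c^T x + lambda^T (A x - b)
Stationarity (grad_x L = 0): Q x + c + A^T lambda = 0.
Primal feasibility: A x = b.

This gives the KKT block system:
  [ Q   A^T ] [ x     ]   [-c ]
  [ A    0  ] [ lambda ] = [ b ]

Solving the linear system:
  x*      = (1, 0.5714)
  lambda* = (1.2857)
  f(x*)   = -0.1429

x* = (1, 0.5714), lambda* = (1.2857)


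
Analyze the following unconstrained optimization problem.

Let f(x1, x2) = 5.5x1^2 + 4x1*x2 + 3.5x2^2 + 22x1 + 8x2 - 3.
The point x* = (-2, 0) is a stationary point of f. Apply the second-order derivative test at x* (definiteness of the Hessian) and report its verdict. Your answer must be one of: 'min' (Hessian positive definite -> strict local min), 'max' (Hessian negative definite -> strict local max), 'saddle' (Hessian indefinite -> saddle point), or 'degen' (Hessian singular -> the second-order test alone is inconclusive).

Compute the Hessian H = grad^2 f:
  H = [[11, 4], [4, 7]]
Verify stationarity: grad f(x*) = H x* + g = (0, 0).
Eigenvalues of H: 4.5279, 13.4721.
Both eigenvalues > 0, so H is positive definite -> x* is a strict local min.

min


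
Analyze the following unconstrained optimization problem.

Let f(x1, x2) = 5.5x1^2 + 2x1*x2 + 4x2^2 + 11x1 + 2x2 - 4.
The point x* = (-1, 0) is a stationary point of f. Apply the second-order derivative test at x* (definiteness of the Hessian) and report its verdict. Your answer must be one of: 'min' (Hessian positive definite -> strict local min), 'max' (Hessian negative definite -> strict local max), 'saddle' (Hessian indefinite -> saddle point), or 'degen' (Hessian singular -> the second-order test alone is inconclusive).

Compute the Hessian H = grad^2 f:
  H = [[11, 2], [2, 8]]
Verify stationarity: grad f(x*) = H x* + g = (0, 0).
Eigenvalues of H: 7, 12.
Both eigenvalues > 0, so H is positive definite -> x* is a strict local min.

min


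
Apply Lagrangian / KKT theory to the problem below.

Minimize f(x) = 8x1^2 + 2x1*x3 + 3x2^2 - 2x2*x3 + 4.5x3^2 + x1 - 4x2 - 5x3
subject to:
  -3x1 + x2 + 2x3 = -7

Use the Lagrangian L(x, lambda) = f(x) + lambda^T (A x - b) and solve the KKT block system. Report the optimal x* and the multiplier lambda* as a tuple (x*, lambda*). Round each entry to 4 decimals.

Form the Lagrangian:
  L(x, lambda) = (1/2) x^T Q x + c^T x + lambda^T (A x - b)
Stationarity (grad_x L = 0): Q x + c + A^T lambda = 0.
Primal feasibility: A x = b.

This gives the KKT block system:
  [ Q   A^T ] [ x     ]   [-c ]
  [ A    0  ] [ lambda ] = [ b ]

Solving the linear system:
  x*      = (1.2417, -0.7709, -1.252)
  lambda* = (6.1213)
  f(x*)   = 26.7169

x* = (1.2417, -0.7709, -1.252), lambda* = (6.1213)


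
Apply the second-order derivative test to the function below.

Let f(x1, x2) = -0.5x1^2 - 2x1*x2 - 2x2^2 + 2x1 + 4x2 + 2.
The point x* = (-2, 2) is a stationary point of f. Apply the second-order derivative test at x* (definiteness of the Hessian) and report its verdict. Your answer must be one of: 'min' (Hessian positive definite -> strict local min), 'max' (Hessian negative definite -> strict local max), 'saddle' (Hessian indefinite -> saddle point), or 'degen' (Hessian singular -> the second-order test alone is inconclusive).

Compute the Hessian H = grad^2 f:
  H = [[-1, -2], [-2, -4]]
Verify stationarity: grad f(x*) = H x* + g = (0, 0).
Eigenvalues of H: -5, 0.
H has a zero eigenvalue (singular; negative semidefinite but not definite), so H is neither positive definite, negative definite, nor indefinite. The second-order test alone is inconclusive -> degen.
(Indeed, f is constant along the null direction of H through x*, so x* is not a strict local extremum.)

degen


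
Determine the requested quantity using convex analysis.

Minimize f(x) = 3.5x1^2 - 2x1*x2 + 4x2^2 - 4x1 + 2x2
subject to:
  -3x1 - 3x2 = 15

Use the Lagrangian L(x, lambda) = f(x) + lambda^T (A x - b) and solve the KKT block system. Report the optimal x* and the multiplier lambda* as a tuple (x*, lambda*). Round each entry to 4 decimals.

Form the Lagrangian:
  L(x, lambda) = (1/2) x^T Q x + c^T x + lambda^T (A x - b)
Stationarity (grad_x L = 0): Q x + c + A^T lambda = 0.
Primal feasibility: A x = b.

This gives the KKT block system:
  [ Q   A^T ] [ x     ]   [-c ]
  [ A    0  ] [ lambda ] = [ b ]

Solving the linear system:
  x*      = (-2.3158, -2.6842)
  lambda* = (-4.9474)
  f(x*)   = 39.0526

x* = (-2.3158, -2.6842), lambda* = (-4.9474)


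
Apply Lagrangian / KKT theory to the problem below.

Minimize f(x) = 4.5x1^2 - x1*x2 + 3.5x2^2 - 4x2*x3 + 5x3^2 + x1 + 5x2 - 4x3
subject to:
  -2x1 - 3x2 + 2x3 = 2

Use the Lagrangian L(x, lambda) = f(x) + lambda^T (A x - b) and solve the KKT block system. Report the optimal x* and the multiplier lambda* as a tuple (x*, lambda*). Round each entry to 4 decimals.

Form the Lagrangian:
  L(x, lambda) = (1/2) x^T Q x + c^T x + lambda^T (A x - b)
Stationarity (grad_x L = 0): Q x + c + A^T lambda = 0.
Primal feasibility: A x = b.

This gives the KKT block system:
  [ Q   A^T ] [ x     ]   [-c ]
  [ A    0  ] [ lambda ] = [ b ]

Solving the linear system:
  x*      = (-0.0968, -0.5161, 0.129)
  lambda* = (0.3226)
  f(x*)   = -1.9194

x* = (-0.0968, -0.5161, 0.129), lambda* = (0.3226)


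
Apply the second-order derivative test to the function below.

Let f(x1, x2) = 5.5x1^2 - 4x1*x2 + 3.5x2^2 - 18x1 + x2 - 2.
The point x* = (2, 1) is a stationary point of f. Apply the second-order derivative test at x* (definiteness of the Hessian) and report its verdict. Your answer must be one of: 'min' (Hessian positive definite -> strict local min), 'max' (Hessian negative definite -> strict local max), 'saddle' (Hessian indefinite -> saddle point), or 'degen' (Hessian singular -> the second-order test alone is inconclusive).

Compute the Hessian H = grad^2 f:
  H = [[11, -4], [-4, 7]]
Verify stationarity: grad f(x*) = H x* + g = (0, 0).
Eigenvalues of H: 4.5279, 13.4721.
Both eigenvalues > 0, so H is positive definite -> x* is a strict local min.

min


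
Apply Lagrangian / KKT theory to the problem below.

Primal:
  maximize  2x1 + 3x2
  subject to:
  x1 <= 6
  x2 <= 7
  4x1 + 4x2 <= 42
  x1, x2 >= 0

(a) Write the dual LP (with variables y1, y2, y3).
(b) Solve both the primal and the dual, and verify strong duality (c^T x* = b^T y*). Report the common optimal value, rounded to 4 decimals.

The standard primal-dual pair for 'max c^T x s.t. A x <= b, x >= 0' is:
  Dual:  min b^T y  s.t.  A^T y >= c,  y >= 0.

So the dual LP is:
  minimize  6y1 + 7y2 + 42y3
  subject to:
    y1 + 4y3 >= 2
    y2 + 4y3 >= 3
    y1, y2, y3 >= 0

Solving the primal: x* = (3.5, 7).
  primal value c^T x* = 28.
Solving the dual: y* = (0, 1, 0.5).
  dual value b^T y* = 28.
Strong duality: c^T x* = b^T y*. Confirmed.

28


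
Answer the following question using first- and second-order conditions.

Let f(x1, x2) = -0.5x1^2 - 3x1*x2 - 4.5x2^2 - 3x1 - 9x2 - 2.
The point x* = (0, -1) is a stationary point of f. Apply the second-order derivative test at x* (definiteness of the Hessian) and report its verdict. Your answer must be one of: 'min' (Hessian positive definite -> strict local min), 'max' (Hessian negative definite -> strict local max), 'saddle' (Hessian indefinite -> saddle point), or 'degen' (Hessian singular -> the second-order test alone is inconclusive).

Compute the Hessian H = grad^2 f:
  H = [[-1, -3], [-3, -9]]
Verify stationarity: grad f(x*) = H x* + g = (0, 0).
Eigenvalues of H: -10, 0.
H has a zero eigenvalue (singular; negative semidefinite but not definite), so H is neither positive definite, negative definite, nor indefinite. The second-order test alone is inconclusive -> degen.
(Indeed, f is constant along the null direction of H through x*, so x* is not a strict local extremum.)

degen


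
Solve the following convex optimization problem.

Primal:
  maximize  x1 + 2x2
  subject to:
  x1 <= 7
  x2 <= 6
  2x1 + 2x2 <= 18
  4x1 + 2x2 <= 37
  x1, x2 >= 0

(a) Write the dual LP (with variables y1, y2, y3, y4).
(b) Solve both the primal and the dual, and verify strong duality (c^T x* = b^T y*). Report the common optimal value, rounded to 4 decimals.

The standard primal-dual pair for 'max c^T x s.t. A x <= b, x >= 0' is:
  Dual:  min b^T y  s.t.  A^T y >= c,  y >= 0.

So the dual LP is:
  minimize  7y1 + 6y2 + 18y3 + 37y4
  subject to:
    y1 + 2y3 + 4y4 >= 1
    y2 + 2y3 + 2y4 >= 2
    y1, y2, y3, y4 >= 0

Solving the primal: x* = (3, 6).
  primal value c^T x* = 15.
Solving the dual: y* = (0, 1, 0.5, 0).
  dual value b^T y* = 15.
Strong duality: c^T x* = b^T y*. Confirmed.

15


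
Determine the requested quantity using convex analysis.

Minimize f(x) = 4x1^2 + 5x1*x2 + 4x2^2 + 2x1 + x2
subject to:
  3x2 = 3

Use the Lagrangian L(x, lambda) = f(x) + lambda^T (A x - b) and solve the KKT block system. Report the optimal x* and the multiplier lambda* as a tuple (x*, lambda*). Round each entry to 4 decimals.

Form the Lagrangian:
  L(x, lambda) = (1/2) x^T Q x + c^T x + lambda^T (A x - b)
Stationarity (grad_x L = 0): Q x + c + A^T lambda = 0.
Primal feasibility: A x = b.

This gives the KKT block system:
  [ Q   A^T ] [ x     ]   [-c ]
  [ A    0  ] [ lambda ] = [ b ]

Solving the linear system:
  x*      = (-0.875, 1)
  lambda* = (-1.5417)
  f(x*)   = 1.9375

x* = (-0.875, 1), lambda* = (-1.5417)
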